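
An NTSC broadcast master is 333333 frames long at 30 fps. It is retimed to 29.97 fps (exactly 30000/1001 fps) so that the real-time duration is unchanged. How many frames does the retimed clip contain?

Target frames = source frames × (target rate / source rate) = 333333 × (30000/1001)/(30) = 333333 × 1000/1001 = 333000.

333000 frames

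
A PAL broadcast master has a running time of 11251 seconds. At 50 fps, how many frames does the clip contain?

562550 frames

Frames = 11251 × 50 = 562550.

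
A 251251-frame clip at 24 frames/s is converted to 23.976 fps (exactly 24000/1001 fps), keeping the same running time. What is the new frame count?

Target frames = source frames × (target rate / source rate) = 251251 × (24000/1001)/(24) = 251251 × 1000/1001 = 251000.

251000 frames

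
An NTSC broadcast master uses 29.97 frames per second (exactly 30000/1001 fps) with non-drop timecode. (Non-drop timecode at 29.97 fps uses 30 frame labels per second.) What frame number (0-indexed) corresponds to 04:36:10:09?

Total seconds to the label: (4 × 3600 + 36 × 60 + 10) = 16570.
Frame index = 16570 × 30 + 9 = 497109.

frame 497109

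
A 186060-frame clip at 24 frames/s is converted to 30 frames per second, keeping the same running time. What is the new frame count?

232575 frames

Target frames = source frames × (target rate / source rate) = 186060 × (30)/(24) = 186060 × 5/4 = 232575.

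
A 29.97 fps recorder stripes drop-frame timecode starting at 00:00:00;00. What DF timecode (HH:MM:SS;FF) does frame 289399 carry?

02:40:56;07

Ten DF minutes hold 17982 frames, so frame 289399 lies in block 16 (frames 287712–305693) with 1687 frames into that block.
The block's first minute is 1800 frames and the rest 1798 each; 1687 frames reaches minute 0, so 16 × 18 + 0 × 2 = 288 labels have been skipped so far.
Adding those back, label number 289399 + 288 = 289687 at 30 labels/s is 9656 s + 7 f = 2 h 40 min 56 s frame 7, i.e. 02:40:56;07.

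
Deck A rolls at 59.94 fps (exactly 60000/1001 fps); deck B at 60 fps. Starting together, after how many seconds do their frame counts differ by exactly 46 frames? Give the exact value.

The gap grows by |60 − 60000/1001| = 60/1001 frames per second.
Time for a 46-frame gap: 46 ÷ (60/1001) = 23023/30 s.

23023/30 seconds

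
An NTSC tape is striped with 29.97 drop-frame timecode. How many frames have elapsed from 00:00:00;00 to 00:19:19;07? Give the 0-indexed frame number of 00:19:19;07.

As if non-drop at 30 labels/s: (0 × 3600 + 19 × 60 + 19) × 30 + 7 = 34777.
Minute boundaries passed: 19; those not divisible by 10: 19 − 1 = 18; dropped labels = 2 × 18 = 36.
Actual frame index = 34777 − 36 = 34741.

34741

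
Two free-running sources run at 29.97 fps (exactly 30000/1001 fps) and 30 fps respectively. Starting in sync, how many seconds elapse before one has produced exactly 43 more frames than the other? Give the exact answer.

43043/30 seconds

The gap grows by |30 − 30000/1001| = 30/1001 frames per second.
Time for a 43-frame gap: 43 ÷ (30/1001) = 43043/30 s.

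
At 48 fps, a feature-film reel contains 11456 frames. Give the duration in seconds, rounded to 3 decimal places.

238.667 seconds

Running time = 11456 × 1/48 = 716/3 s ≈ 238.667 s.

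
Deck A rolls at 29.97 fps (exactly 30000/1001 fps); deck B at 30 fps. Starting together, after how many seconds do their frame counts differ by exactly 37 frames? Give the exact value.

The gap grows by |30 − 30000/1001| = 30/1001 frames per second.
Time for a 37-frame gap: 37 ÷ (30/1001) = 37037/30 s.

37037/30 seconds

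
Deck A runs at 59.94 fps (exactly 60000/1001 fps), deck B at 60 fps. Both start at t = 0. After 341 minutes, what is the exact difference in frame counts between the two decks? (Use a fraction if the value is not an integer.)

111600/91 frames

341 min = 20460 s.
A emits 60000/1001 × 20460 = 111600000/91 frames; B emits 60 × 20460 = 1227600.
Difference = 111600/91 frames (≈ 1226.3736); B is ahead of A.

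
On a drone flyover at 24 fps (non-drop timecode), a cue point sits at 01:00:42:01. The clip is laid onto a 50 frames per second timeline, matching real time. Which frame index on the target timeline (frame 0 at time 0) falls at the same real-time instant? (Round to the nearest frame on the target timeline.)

Source frame index: (1×3600 + 0×60 + 42) × 24 + 1 = 87409.
Real time: 87409 / (24) = 87409/24 s.
Target frame: (87409/24) × (50) = 2185225/12 ≈ 182102.083 → 182102.

frame 182102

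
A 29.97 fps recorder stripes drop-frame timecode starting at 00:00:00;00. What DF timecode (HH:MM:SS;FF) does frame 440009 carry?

04:04:41;19

Ten DF minutes hold 17982 frames, so frame 440009 lies in block 24 (frames 431568–449549) with 8441 frames into that block.
The block's first minute is 1800 frames and the rest 1798 each; 8441 frames reaches minute 4, so 24 × 18 + 4 × 2 = 440 labels have been skipped so far.
Adding those back, label number 440009 + 440 = 440449 at 30 labels/s is 14681 s + 19 f = 4 h 4 min 41 s frame 19, i.e. 04:04:41;19.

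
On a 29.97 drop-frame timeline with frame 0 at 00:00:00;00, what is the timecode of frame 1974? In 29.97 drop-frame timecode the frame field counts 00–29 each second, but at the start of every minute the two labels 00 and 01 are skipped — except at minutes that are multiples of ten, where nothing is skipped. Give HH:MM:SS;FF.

Ten DF minutes hold 17982 frames, so frame 1974 lies in block 0 (frames 0–17981) with 1974 frames into that block.
The block's first minute is 1800 frames and the rest 1798 each; 1974 frames reaches minute 1, so 0 × 18 + 1 × 2 = 2 labels have been skipped so far.
Adding those back, label number 1974 + 2 = 1976 at 30 labels/s is 65 s + 26 f = 0 h 1 min 5 s frame 26, i.e. 00:01:05;26.

00:01:05;26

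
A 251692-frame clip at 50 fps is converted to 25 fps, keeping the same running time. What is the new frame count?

125846 frames

Target frames = source frames × (target rate / source rate) = 251692 × (25)/(50) = 251692 × 1/2 = 125846.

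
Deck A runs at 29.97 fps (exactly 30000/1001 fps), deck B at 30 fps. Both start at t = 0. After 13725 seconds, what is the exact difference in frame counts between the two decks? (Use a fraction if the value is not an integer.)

411750/1001 frames

A emits 30000/1001 × 13725 = 411750000/1001 frames; B emits 30 × 13725 = 411750.
Difference = 411750/1001 frames (≈ 411.3387); B is ahead of A.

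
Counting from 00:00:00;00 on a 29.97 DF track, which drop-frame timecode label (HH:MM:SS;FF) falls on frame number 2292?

Each 10-minute DF block holds 10 × 60 × 30 − 9 × 2 = 17982 frames. 2292 ÷ 17982 → 0 full blocks, remainder 2292.
Within the partial block the first minute is 1800 frames and each further minute 1798, so 1 further minute boundary passed. Total skipped labels = 18 × 0 + 2 × 1 = 2.
Non-drop label index = 2292 + 2 = 2294; at 30 labels/s that is 00:01:16:14, i.e. DF 00:01:16;14.

00:01:16;14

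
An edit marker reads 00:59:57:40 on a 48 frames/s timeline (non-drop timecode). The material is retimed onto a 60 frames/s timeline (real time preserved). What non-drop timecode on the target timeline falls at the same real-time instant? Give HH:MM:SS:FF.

00:59:57:50

Source frame index: (0×3600 + 59×60 + 57) × 48 + 40 = 172696.
Real time: 172696 / (48) = 21587/6 s.
Target frame: (21587/6) × (60) = 215870.
At 60 labels/s: frame 215870 → 00:59:57:50.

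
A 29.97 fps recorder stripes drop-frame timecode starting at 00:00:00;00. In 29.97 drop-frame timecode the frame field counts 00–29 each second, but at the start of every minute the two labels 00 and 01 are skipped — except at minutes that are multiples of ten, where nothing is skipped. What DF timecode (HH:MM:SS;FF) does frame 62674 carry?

00:34:51;06

Ten DF minutes hold 17982 frames, so frame 62674 lies in block 3 (frames 53946–71927) with 8728 frames into that block.
The block's first minute is 1800 frames and the rest 1798 each; 8728 frames reaches minute 4, so 3 × 18 + 4 × 2 = 62 labels have been skipped so far.
Adding those back, label number 62674 + 62 = 62736 at 30 labels/s is 2091 s + 6 f = 0 h 34 min 51 s frame 6, i.e. 00:34:51;06.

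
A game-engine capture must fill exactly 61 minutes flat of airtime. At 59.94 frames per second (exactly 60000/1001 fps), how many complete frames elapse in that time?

219380 frames

61 min = 3660 s.
Frames = 3660 × 60000/1001 = 219600000/1001 ≈ 219380.6194.
Complete frames: 219380.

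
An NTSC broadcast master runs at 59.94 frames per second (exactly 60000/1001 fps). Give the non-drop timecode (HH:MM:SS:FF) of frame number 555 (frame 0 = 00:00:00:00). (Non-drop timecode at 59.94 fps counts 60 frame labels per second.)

555 ÷ 60 = 9 full seconds, remainder 15 frames.
9 s = 0 h 0 min 9 s.
Timecode: 00:00:09:15.

00:00:09:15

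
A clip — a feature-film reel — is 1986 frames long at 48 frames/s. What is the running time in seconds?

41.375 seconds

Running time = 1986 / (48) = 41.375 s.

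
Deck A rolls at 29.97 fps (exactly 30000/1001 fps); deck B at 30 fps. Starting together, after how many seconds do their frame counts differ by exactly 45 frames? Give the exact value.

The gap grows by |30 − 30000/1001| = 30/1001 frames per second.
Time for a 45-frame gap: 45 ÷ (30/1001) = 1501.5 s.

1501.5 seconds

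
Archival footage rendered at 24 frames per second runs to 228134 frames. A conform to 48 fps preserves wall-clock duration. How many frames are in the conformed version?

Target frames = source frames × (target rate / source rate) = 228134 × (48)/(24) = 228134 × 2 = 456268.

456268 frames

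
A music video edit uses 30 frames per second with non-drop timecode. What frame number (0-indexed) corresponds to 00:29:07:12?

Total seconds to the label: (0 × 3600 + 29 × 60 + 7) = 1747.
Frame index = 1747 × 30 + 12 = 52422.

frame 52422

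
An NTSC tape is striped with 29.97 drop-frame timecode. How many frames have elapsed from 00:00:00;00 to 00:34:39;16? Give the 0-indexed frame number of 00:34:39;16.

As if non-drop at 30 labels/s: (0 × 3600 + 34 × 60 + 39) × 30 + 16 = 62386.
Minute boundaries passed: 34; those not divisible by 10: 34 − 3 = 31; dropped labels = 2 × 31 = 62.
Actual frame index = 62386 − 62 = 62324.

62324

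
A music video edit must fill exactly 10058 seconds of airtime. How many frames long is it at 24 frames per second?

Frames = 10058 × 24 = 241392.

241392 frames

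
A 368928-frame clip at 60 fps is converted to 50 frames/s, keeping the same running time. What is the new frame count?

307440 frames

Frames at target rate = 368928 × (50) / (60) = 307440.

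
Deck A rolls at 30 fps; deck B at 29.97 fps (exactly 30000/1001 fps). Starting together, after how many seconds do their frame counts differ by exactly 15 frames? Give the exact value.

500.5 seconds

The gap grows by |30000/1001 − 30| = 30/1001 frames per second.
Time for a 15-frame gap: 15 ÷ (30/1001) = 500.5 s.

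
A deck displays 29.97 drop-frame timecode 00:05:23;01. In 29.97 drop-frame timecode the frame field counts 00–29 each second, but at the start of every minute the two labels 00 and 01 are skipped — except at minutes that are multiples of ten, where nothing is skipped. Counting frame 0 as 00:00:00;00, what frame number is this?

9681

As if non-drop at 30 labels/s: (0 × 3600 + 5 × 60 + 23) × 30 + 1 = 9691.
Minute boundaries passed: 5; those not divisible by 10: 5 − 0 = 5; dropped labels = 2 × 5 = 10.
Actual frame index = 9691 − 10 = 9681.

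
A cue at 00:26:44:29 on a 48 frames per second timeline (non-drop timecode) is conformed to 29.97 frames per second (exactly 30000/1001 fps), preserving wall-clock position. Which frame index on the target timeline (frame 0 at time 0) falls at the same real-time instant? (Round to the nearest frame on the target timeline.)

frame 48090

Source frame index: (0×3600 + 26×60 + 44) × 48 + 29 = 77021.
Real time: 77021 / (48) = 77021/48 s.
Target frame: (77021/48) × (30000/1001) = 6876875/143 ≈ 48090.035 → 48090.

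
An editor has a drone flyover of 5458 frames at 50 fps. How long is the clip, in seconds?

Running time = 5458 / (50) = 109.16 s.

109.16 seconds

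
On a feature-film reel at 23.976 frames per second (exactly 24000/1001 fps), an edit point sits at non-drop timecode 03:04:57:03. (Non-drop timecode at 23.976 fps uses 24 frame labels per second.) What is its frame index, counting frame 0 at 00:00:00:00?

Total seconds to the label: (3 × 3600 + 4 × 60 + 57) = 11097.
Frame index = 11097 × 24 + 3 = 266331.

frame 266331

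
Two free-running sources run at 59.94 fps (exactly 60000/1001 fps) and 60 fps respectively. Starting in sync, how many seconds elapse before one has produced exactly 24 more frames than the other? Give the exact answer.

The gap grows by |60 − 60000/1001| = 60/1001 frames per second.
Time for a 24-frame gap: 24 ÷ (60/1001) = 400.4 s.

400.4 seconds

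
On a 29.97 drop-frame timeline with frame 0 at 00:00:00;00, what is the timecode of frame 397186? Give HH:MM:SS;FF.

03:40:52;22

Ten DF minutes hold 17982 frames, so frame 397186 lies in block 22 (frames 395604–413585) with 1582 frames into that block.
The block's first minute is 1800 frames and the rest 1798 each; 1582 frames reaches minute 0, so 22 × 18 + 0 × 2 = 396 labels have been skipped so far.
Adding those back, label number 397186 + 396 = 397582 at 30 labels/s is 13252 s + 22 f = 3 h 40 min 52 s frame 22, i.e. 03:40:52;22.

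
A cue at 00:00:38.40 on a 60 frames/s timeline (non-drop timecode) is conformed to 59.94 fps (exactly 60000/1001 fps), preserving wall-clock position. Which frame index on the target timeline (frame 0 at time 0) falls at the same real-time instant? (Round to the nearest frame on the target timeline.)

Source frame index: (0×3600 + 0×60 + 38) × 60 + 40 = 2320.
Real time: 2320 / (60) = 116/3 s.
Target frame: (116/3) × (60000/1001) = 2320000/1001 ≈ 2317.682 → 2318.

frame 2318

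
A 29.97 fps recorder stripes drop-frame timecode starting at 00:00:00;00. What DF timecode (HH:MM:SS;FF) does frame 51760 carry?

00:28:47;02

Each 10-minute DF block holds 10 × 60 × 30 − 9 × 2 = 17982 frames. 51760 ÷ 17982 → 2 full blocks, remainder 15796.
Within the partial block the first minute is 1800 frames and each further minute 1798, so 8 further minute boundaries passed. Total skipped labels = 18 × 2 + 2 × 8 = 52.
Non-drop label index = 51760 + 52 = 51812; at 30 labels/s that is 00:28:47:02, i.e. DF 00:28:47;02.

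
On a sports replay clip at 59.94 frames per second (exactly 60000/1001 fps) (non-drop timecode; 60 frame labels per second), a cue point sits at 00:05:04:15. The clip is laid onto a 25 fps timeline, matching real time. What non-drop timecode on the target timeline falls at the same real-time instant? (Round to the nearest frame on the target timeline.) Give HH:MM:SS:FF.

Source frame index: (0×3600 + 5×60 + 4) × 60 + 15 = 18255.
Real time: 18255 / (60000/1001) = 1218217/4000 s.
Target frame: (1218217/4000) × (25) = 1218217/160 ≈ 7613.856 → 7614.
At 25 labels/s: frame 7614 → 00:05:04:14.

00:05:04:14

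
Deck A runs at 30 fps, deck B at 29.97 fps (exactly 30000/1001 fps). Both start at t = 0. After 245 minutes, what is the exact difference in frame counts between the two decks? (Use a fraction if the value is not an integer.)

63000/143 frames

245 min = 14700 s.
A emits 30 × 14700 = 441000 frames; B emits 30000/1001 × 14700 = 63000000/143.
Difference = 63000/143 frames (≈ 440.5594); B is behind A.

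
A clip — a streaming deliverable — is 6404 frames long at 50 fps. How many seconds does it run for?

128.08 seconds

Running time = 6404 / (50) = 128.08 s.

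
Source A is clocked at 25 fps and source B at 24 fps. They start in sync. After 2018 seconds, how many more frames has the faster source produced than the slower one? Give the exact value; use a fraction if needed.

A emits 25 × 2018 = 50450 frames; B emits 24 × 2018 = 48432.
Difference = 2018 frames; B is behind A.

2018 frames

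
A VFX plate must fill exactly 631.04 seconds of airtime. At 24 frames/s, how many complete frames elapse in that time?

Frames = 631.04 × 24 = 378624/25 ≈ 15144.9600.
Complete frames: 15144.

15144 frames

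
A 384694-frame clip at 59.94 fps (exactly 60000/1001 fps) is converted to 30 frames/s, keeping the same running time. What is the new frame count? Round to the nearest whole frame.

Frames at target rate = 384694 × (30) / (60000/1001) = 192539347/1000 ≈ 192539.347.
Nearest whole frame: 192539.

192539 frames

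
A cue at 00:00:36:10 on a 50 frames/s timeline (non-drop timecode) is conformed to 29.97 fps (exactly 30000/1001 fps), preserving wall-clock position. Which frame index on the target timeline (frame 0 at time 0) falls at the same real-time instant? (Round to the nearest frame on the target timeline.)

Source frame index: (0×3600 + 0×60 + 36) × 50 + 10 = 1810.
Real time: 1810 / (50) = 181/5 s.
Target frame: (181/5) × (30000/1001) = 1086000/1001 ≈ 1084.915 → 1085.

frame 1085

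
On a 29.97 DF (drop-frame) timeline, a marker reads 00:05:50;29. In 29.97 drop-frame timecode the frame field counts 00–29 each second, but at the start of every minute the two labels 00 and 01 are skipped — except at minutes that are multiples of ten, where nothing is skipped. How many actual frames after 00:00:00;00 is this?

10519

Complete 10-minute blocks: 0, each 17982 frames → 0.
Remaining 5 whole minutes in the current block: 1800 + 4 × 1798 = 8992 frames.
Within the current minute: 50 × 30 + 29 − 2 = 1527 (labels ;00/;01 skipped at this minute). Total = 0 + 8992 + 1527 = 10519.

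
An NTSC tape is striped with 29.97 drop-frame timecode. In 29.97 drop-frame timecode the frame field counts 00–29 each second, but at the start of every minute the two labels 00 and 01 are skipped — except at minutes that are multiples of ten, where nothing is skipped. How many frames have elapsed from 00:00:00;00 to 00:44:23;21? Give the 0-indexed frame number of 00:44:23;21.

As if non-drop at 30 labels/s: (0 × 3600 + 44 × 60 + 23) × 30 + 21 = 79911.
Minute boundaries passed: 44; those not divisible by 10: 44 − 4 = 40; dropped labels = 2 × 40 = 80.
Actual frame index = 79911 − 80 = 79831.

79831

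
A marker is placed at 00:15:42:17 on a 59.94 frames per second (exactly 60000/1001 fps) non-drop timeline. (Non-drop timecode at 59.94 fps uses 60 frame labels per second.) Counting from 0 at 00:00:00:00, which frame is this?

56537

Total seconds to the label: (0 × 3600 + 15 × 60 + 42) = 942.
Frame index = 942 × 60 + 17 = 56537.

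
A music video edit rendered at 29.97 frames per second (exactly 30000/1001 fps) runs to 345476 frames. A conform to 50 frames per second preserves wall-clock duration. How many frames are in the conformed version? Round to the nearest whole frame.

576369 frames

Frames at target rate = 345476 × (50) / (30000/1001) = 86455369/150 ≈ 576369.127.
Nearest whole frame: 576369.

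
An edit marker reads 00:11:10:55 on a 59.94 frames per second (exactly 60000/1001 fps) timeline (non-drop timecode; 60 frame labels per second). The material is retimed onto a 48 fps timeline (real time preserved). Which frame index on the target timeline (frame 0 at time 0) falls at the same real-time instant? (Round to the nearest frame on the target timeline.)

Source frame index: (0×3600 + 11×60 + 10) × 60 + 55 = 40255.
Real time: 40255 / (60000/1001) = 8059051/12000 s.
Target frame: (8059051/12000) × (48) = 8059051/250 ≈ 32236.204 → 32236.

frame 32236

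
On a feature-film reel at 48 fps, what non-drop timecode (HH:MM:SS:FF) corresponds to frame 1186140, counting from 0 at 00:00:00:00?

1186140 ÷ 48 = 24711 full seconds, remainder 12 frames.
24711 s = 6 h 51 min 51 s.
Timecode: 06:51:51:12.

06:51:51:12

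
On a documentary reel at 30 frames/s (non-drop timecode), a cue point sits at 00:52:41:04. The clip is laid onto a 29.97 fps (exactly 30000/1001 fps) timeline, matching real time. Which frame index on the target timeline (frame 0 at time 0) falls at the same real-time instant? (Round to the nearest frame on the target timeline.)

Source frame index: (0×3600 + 52×60 + 41) × 30 + 4 = 94834.
Real time: 94834 / (30) = 47417/15 s.
Target frame: (47417/15) × (30000/1001) = 94834000/1001 ≈ 94739.261 → 94739.

frame 94739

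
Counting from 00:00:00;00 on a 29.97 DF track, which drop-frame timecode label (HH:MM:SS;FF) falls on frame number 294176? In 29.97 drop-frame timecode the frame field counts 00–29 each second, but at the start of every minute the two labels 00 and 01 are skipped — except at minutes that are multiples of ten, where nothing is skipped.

Ten DF minutes hold 17982 frames, so frame 294176 lies in block 16 (frames 287712–305693) with 6464 frames into that block.
The block's first minute is 1800 frames and the rest 1798 each; 6464 frames reaches minute 3, so 16 × 18 + 3 × 2 = 294 labels have been skipped so far.
Adding those back, label number 294176 + 294 = 294470 at 30 labels/s is 9815 s + 20 f = 2 h 43 min 35 s frame 20, i.e. 02:43:35;20.

02:43:35;20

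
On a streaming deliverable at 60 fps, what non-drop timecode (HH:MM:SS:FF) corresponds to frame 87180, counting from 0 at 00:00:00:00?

00:24:13:00

87180 ÷ 60 = 1453 full seconds, remainder 0 frames.
1453 s = 0 h 24 min 13 s.
Timecode: 00:24:13:00.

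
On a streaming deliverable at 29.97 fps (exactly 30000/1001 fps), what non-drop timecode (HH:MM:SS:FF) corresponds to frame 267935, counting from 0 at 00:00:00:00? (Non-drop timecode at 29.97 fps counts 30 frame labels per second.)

267935 ÷ 30 = 8931 full seconds, remainder 5 frames.
8931 s = 2 h 28 min 51 s.
Timecode: 02:28:51:05.

02:28:51:05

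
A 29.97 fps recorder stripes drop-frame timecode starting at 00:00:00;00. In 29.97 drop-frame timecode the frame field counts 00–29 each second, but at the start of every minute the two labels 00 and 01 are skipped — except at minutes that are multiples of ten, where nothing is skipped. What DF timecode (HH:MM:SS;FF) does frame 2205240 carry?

Ten DF minutes hold 17982 frames, so frame 2205240 lies in block 122 (frames 2193804–2211785) with 11436 frames into that block.
The block's first minute is 1800 frames and the rest 1798 each; 11436 frames reaches minute 6, so 122 × 18 + 6 × 2 = 2208 labels have been skipped so far.
Adding those back, label number 2205240 + 2208 = 2207448 at 30 labels/s is 73581 s + 18 f = 20 h 26 min 21 s frame 18, i.e. 20:26:21;18.

20:26:21;18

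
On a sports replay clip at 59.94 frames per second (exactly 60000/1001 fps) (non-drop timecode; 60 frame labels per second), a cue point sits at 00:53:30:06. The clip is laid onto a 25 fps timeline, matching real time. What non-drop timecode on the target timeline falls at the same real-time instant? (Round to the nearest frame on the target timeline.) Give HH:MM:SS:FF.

Source frame index: (0×3600 + 53×60 + 30) × 60 + 6 = 192606.
Real time: 192606 / (60000/1001) = 32133101/10000 s.
Target frame: (32133101/10000) × (25) = 32133101/400 ≈ 80332.753 → 80333.
At 25 labels/s: frame 80333 → 00:53:33:08.

00:53:33:08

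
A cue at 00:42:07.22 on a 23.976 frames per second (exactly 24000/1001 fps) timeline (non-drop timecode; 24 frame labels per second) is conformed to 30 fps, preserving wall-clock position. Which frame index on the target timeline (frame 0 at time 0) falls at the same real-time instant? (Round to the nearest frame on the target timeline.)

Source frame index: (0×3600 + 42×60 + 7) × 24 + 22 = 60670.
Real time: 60670 / (24000/1001) = 6073067/2400 s.
Target frame: (6073067/2400) × (30) = 6073067/80 ≈ 75913.337 → 75913.

frame 75913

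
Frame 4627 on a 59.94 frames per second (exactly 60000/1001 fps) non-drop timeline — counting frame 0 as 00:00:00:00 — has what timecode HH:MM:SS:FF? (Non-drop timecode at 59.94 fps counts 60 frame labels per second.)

00:01:17:07

4627 ÷ 60 = 77 full seconds, remainder 7 frames.
77 s = 0 h 1 min 17 s.
Timecode: 00:01:17:07.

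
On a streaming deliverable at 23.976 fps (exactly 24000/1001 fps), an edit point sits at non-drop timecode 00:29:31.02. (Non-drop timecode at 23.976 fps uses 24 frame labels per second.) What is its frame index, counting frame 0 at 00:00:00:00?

frame 42506

Total seconds to the label: (0 × 3600 + 29 × 60 + 31) = 1771.
Frame index = 1771 × 24 + 2 = 42506.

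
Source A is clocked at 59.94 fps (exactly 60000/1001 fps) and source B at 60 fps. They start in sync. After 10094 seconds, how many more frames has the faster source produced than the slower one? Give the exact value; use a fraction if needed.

A emits 60000/1001 × 10094 = 86520000/143 frames; B emits 60 × 10094 = 605640.
Difference = 86520/143 frames (≈ 605.0350); B is ahead of A.

86520/143 frames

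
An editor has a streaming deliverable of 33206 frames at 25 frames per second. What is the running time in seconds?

Running time = 33206 / (25) = 1328.24 s.

1328.24 seconds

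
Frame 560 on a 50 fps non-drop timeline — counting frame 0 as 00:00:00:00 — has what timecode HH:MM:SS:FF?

00:00:11:10

560 ÷ 50 = 11 full seconds, remainder 10 frames.
11 s = 0 h 0 min 11 s.
Timecode: 00:00:11:10.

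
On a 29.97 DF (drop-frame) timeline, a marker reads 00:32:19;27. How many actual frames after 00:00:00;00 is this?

58139

Complete 10-minute blocks: 3, each 17982 frames → 53946.
Remaining 2 whole minutes in the current block: 1800 + 1 × 1798 = 3598 frames.
Within the current minute: 19 × 30 + 27 − 2 = 595 (labels ;00/;01 skipped at this minute). Total = 53946 + 3598 + 595 = 58139.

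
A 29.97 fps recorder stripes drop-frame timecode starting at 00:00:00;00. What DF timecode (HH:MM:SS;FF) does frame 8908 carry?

Ten DF minutes hold 17982 frames, so frame 8908 lies in block 0 (frames 0–17981) with 8908 frames into that block.
The block's first minute is 1800 frames and the rest 1798 each; 8908 frames reaches minute 4, so 0 × 18 + 4 × 2 = 8 labels have been skipped so far.
Adding those back, label number 8908 + 8 = 8916 at 30 labels/s is 297 s + 6 f = 0 h 4 min 57 s frame 6, i.e. 00:04:57;06.

00:04:57;06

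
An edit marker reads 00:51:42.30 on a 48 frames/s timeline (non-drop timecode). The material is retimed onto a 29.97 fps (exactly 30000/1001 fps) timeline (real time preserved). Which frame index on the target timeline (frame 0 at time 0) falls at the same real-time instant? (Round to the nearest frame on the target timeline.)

Source frame index: (0×3600 + 51×60 + 42) × 48 + 30 = 148926.
Real time: 148926 / (48) = 24821/8 s.
Target frame: (24821/8) × (30000/1001) = 93078750/1001 ≈ 92985.764 → 92986.

frame 92986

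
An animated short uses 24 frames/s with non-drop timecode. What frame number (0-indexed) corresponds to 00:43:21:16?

Total seconds to the label: (0 × 3600 + 43 × 60 + 21) = 2601.
Frame index = 2601 × 24 + 16 = 62440.

frame 62440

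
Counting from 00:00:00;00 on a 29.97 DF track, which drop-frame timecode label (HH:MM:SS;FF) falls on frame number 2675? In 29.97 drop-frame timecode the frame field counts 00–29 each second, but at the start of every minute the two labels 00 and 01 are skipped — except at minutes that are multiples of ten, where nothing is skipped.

00:01:29;07

Each 10-minute DF block holds 10 × 60 × 30 − 9 × 2 = 17982 frames. 2675 ÷ 17982 → 0 full blocks, remainder 2675.
Within the partial block the first minute is 1800 frames and each further minute 1798, so 1 further minute boundary passed. Total skipped labels = 18 × 0 + 2 × 1 = 2.
Non-drop label index = 2675 + 2 = 2677; at 30 labels/s that is 00:01:29:07, i.e. DF 00:01:29;07.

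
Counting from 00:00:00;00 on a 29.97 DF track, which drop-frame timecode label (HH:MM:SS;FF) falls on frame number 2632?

Ten DF minutes hold 17982 frames, so frame 2632 lies in block 0 (frames 0–17981) with 2632 frames into that block.
The block's first minute is 1800 frames and the rest 1798 each; 2632 frames reaches minute 1, so 0 × 18 + 1 × 2 = 2 labels have been skipped so far.
Adding those back, label number 2632 + 2 = 2634 at 30 labels/s is 87 s + 24 f = 0 h 1 min 27 s frame 24, i.e. 00:01:27;24.

00:01:27;24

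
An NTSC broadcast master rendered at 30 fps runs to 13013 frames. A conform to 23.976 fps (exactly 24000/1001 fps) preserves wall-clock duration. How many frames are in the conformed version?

Target frames = source frames × (target rate / source rate) = 13013 × (24000/1001)/(30) = 13013 × 800/1001 = 10400.

10400 frames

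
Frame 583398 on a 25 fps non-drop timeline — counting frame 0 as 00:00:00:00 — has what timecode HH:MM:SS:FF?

06:28:55:23

583398 ÷ 25 = 23335 full seconds, remainder 23 frames.
23335 s = 6 h 28 min 55 s.
Timecode: 06:28:55:23.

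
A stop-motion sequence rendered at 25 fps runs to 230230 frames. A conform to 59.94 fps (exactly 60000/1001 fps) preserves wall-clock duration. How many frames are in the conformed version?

Target frames = source frames × (target rate / source rate) = 230230 × (60000/1001)/(25) = 230230 × 2400/1001 = 552000.

552000 frames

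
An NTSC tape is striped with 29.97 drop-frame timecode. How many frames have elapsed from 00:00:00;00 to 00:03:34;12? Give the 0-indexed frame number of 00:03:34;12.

As if non-drop at 30 labels/s: (0 × 3600 + 3 × 60 + 34) × 30 + 12 = 6432.
Minute boundaries passed: 3; those not divisible by 10: 3 − 0 = 3; dropped labels = 2 × 3 = 6.
Actual frame index = 6432 − 6 = 6426.

6426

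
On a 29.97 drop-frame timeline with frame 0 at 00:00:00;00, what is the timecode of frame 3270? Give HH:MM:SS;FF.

Each 10-minute DF block holds 10 × 60 × 30 − 9 × 2 = 17982 frames. 3270 ÷ 17982 → 0 full blocks, remainder 3270.
Within the partial block the first minute is 1800 frames and each further minute 1798, so 1 further minute boundary passed. Total skipped labels = 18 × 0 + 2 × 1 = 2.
Non-drop label index = 3270 + 2 = 3272; at 30 labels/s that is 00:01:49:02, i.e. DF 00:01:49;02.

00:01:49;02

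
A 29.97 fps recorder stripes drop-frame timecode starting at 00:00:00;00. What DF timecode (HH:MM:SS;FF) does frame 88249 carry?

Ten DF minutes hold 17982 frames, so frame 88249 lies in block 4 (frames 71928–89909) with 16321 frames into that block.
The block's first minute is 1800 frames and the rest 1798 each; 16321 frames reaches minute 9, so 4 × 18 + 9 × 2 = 90 labels have been skipped so far.
Adding those back, label number 88249 + 90 = 88339 at 30 labels/s is 2944 s + 19 f = 0 h 49 min 4 s frame 19, i.e. 00:49:04;19.

00:49:04;19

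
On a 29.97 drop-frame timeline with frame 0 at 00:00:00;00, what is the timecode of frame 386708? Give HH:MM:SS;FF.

03:35:03;06

Each 10-minute DF block holds 10 × 60 × 30 − 9 × 2 = 17982 frames. 386708 ÷ 17982 → 21 full blocks, remainder 9086.
Within the partial block the first minute is 1800 frames and each further minute 1798, so 5 further minute boundaries passed. Total skipped labels = 18 × 21 + 2 × 5 = 388.
Non-drop label index = 386708 + 388 = 387096; at 30 labels/s that is 03:35:03:06, i.e. DF 03:35:03;06.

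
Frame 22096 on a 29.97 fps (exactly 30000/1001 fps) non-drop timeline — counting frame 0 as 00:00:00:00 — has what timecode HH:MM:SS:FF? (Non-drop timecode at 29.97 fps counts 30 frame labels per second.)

22096 ÷ 30 = 736 full seconds, remainder 16 frames.
736 s = 0 h 12 min 16 s.
Timecode: 00:12:16:16.

00:12:16:16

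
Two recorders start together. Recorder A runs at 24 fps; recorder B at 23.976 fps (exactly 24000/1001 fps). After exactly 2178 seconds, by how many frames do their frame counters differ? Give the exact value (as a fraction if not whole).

A emits 24 × 2178 = 52272 frames; B emits 24000/1001 × 2178 = 4752000/91.
Difference = 4752/91 frames (≈ 52.2198); B is behind A.

4752/91 frames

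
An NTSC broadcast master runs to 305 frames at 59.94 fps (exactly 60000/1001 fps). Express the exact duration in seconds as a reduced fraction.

61061/12000 seconds

Running time = 305 ÷ (60000/1001) = 305 × 1001/60000 = 61061/12000 s.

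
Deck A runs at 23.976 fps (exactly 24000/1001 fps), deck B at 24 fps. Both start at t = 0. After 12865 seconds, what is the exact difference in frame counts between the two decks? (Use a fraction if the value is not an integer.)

A emits 24000/1001 × 12865 = 308760000/1001 frames; B emits 24 × 12865 = 308760.
Difference = 308760/1001 frames (≈ 308.4515); B is ahead of A.

308760/1001 frames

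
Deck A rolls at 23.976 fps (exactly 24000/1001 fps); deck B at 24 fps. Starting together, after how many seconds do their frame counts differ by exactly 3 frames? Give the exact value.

The gap grows by |24 − 24000/1001| = 24/1001 frames per second.
Time for a 3-frame gap: 3 ÷ (24/1001) = 125.125 s.

125.125 seconds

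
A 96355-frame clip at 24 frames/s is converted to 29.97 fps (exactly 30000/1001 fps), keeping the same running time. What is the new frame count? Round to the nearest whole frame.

120323 frames

Frames at target rate = 96355 × (30000/1001) / (24) = 17206250/143 ≈ 120323.427.
Nearest whole frame: 120323.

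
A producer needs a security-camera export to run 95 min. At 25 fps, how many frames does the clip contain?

142500 frames

95 min = 5700 s.
Frames = 5700 × 25 = 142500.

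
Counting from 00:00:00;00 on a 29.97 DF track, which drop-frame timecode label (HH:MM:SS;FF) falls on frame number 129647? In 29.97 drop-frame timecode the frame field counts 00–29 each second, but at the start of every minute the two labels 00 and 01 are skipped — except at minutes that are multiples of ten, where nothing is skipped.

Ten DF minutes hold 17982 frames, so frame 129647 lies in block 7 (frames 125874–143855) with 3773 frames into that block.
The block's first minute is 1800 frames and the rest 1798 each; 3773 frames reaches minute 2, so 7 × 18 + 2 × 2 = 130 labels have been skipped so far.
Adding those back, label number 129647 + 130 = 129777 at 30 labels/s is 4325 s + 27 f = 1 h 12 min 5 s frame 27, i.e. 01:12:05;27.

01:12:05;27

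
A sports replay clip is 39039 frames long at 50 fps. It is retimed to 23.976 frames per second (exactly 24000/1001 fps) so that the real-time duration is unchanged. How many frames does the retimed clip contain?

Target frames = source frames × (target rate / source rate) = 39039 × (24000/1001)/(50) = 39039 × 480/1001 = 18720.

18720 frames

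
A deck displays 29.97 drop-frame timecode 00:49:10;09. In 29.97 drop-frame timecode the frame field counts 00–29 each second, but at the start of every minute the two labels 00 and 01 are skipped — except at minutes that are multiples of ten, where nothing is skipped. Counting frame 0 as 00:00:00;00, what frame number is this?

Complete 10-minute blocks: 4, each 17982 frames → 71928.
Remaining 9 whole minutes in the current block: 1800 + 8 × 1798 = 16184 frames.
Within the current minute: 10 × 30 + 9 − 2 = 307 (labels ;00/;01 skipped at this minute). Total = 71928 + 16184 + 307 = 88419.

88419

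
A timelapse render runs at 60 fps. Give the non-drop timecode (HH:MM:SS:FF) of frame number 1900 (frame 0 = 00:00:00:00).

00:00:31:40

1900 ÷ 60 = 31 full seconds, remainder 40 frames.
31 s = 0 h 0 min 31 s.
Timecode: 00:00:31:40.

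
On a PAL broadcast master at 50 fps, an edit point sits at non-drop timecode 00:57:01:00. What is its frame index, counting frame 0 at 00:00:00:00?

Total seconds to the label: (0 × 3600 + 57 × 60 + 1) = 3421.
Frame index = 3421 × 50 + 0 = 171050.

171050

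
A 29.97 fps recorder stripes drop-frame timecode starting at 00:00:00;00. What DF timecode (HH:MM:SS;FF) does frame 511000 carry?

Each 10-minute DF block holds 10 × 60 × 30 − 9 × 2 = 17982 frames. 511000 ÷ 17982 → 28 full blocks, remainder 7504.
Within the partial block the first minute is 1800 frames and each further minute 1798, so 4 further minute boundaries passed. Total skipped labels = 18 × 28 + 2 × 4 = 512.
Non-drop label index = 511000 + 512 = 511512; at 30 labels/s that is 04:44:10:12, i.e. DF 04:44:10;12.

04:44:10;12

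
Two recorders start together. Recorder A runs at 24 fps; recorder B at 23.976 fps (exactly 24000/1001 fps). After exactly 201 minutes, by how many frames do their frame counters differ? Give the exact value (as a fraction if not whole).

201 min = 12060 s.
A emits 24 × 12060 = 289440 frames; B emits 24000/1001 × 12060 = 289440000/1001.
Difference = 289440/1001 frames (≈ 289.1508); B is behind A.

289440/1001 frames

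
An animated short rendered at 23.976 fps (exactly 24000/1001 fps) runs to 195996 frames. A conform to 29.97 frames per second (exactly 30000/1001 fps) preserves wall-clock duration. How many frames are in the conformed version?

244995 frames

Frames at target rate = 195996 × (30000/1001) / (24000/1001) = 244995.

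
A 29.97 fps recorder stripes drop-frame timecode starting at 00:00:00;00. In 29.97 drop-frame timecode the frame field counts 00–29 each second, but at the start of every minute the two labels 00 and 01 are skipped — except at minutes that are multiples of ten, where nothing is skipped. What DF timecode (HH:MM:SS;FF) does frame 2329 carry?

00:01:17;21

Ten DF minutes hold 17982 frames, so frame 2329 lies in block 0 (frames 0–17981) with 2329 frames into that block.
The block's first minute is 1800 frames and the rest 1798 each; 2329 frames reaches minute 1, so 0 × 18 + 1 × 2 = 2 labels have been skipped so far.
Adding those back, label number 2329 + 2 = 2331 at 30 labels/s is 77 s + 21 f = 0 h 1 min 17 s frame 21, i.e. 00:01:17;21.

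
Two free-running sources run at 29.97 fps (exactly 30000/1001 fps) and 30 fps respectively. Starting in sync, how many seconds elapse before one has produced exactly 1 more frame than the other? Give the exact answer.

1001/30 seconds

The gap grows by |30 − 30000/1001| = 30/1001 frames per second.
Time for a 1-frame gap: 1 ÷ (30/1001) = 1001/30 s.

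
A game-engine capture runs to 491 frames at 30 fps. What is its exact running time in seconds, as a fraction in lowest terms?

491/30 seconds

Running time = 491 ÷ (30) = 491 × 1/30 = 491/30 s.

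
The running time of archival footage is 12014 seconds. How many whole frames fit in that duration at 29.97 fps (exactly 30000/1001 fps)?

360059 frames

Frames = 12014 × 30000/1001 = 360420000/1001 ≈ 360059.9401.
Complete frames: 360059.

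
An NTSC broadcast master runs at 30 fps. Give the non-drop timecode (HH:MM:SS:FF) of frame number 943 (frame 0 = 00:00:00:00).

943 ÷ 30 = 31 full seconds, remainder 13 frames.
31 s = 0 h 0 min 31 s.
Timecode: 00:00:31:13.

00:00:31:13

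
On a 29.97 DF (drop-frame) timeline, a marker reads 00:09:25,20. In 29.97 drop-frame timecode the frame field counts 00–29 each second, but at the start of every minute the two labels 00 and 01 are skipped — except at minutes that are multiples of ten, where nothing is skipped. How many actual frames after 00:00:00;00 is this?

Complete 10-minute blocks: 0, each 17982 frames → 0.
Remaining 9 whole minutes in the current block: 1800 + 8 × 1798 = 16184 frames.
Within the current minute: 25 × 30 + 20 − 2 = 768 (labels ;00/;01 skipped at this minute). Total = 0 + 16184 + 768 = 16952.

16952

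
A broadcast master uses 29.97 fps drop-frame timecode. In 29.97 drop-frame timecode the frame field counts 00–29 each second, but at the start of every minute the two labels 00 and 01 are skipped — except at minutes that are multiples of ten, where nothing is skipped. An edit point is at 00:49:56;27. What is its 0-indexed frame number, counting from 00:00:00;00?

As if non-drop at 30 labels/s: (0 × 3600 + 49 × 60 + 56) × 30 + 27 = 89907.
Minute boundaries passed: 49; those not divisible by 10: 49 − 4 = 45; dropped labels = 2 × 45 = 90.
Actual frame index = 89907 − 90 = 89817.

89817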